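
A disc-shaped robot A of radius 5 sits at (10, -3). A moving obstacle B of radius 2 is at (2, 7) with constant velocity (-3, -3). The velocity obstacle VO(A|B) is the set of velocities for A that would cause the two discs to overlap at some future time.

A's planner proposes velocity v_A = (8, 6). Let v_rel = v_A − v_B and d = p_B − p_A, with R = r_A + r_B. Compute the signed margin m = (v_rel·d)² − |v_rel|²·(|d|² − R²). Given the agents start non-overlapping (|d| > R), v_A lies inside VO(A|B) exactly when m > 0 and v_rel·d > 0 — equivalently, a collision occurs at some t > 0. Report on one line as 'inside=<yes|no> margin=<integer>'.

d = (-8, 10),  |d|² = 164;  R = 5+2 = 7,  c = 164−7² = 115
v_rel = (11, 9),  |v_rel|² = 202;  v_rel·d = (11)·(-8) + (9)·(10) = 2
202·t² − 4·t + 115 = 0  ⇒  m = 2² − 202·115 = -23226
m = -23226 < 0,  v_rel·d = 2 > 0  ⇒  outside

inside=no margin=-23226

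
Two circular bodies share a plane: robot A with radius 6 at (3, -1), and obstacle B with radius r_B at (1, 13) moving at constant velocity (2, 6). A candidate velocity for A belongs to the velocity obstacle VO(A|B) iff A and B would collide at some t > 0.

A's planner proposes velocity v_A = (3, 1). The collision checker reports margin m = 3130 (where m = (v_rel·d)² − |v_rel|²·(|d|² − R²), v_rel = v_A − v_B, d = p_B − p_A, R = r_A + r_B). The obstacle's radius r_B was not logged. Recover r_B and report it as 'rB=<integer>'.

m = 3130
d = (-2, 14);  v_rel = (1, -5),  |v_rel|² = 26
v_rel×d = (1)·(14) − (-5)·(-2) = 4
since m = R²·26 − 4²:  R² = (16 + 3130) / 26 = 121
R = √121 = 11  ⇒  r_B = 11 − 6 = 5

rB=5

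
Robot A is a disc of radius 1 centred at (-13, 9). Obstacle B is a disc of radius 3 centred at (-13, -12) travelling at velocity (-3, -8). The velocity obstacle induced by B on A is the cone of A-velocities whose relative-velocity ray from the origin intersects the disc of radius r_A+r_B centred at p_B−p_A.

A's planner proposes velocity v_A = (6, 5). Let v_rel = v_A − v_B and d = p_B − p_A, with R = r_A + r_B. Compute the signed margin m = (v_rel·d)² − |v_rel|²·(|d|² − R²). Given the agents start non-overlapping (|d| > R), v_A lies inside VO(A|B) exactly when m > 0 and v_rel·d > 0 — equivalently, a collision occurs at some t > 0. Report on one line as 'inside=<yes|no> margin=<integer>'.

d = (0, -21),  |d|² = 441;  R = 1+3 = 4,  c = 441−4² = 425
v_rel = (9, 13),  |v_rel|² = 250;  v_rel·d = (9)·(0) + (13)·(-21) = -273
250·t² + 546·t + 425 = 0  ⇒  m = (-273)² − 250·425 = -31721
m = -31721 < 0,  v_rel·d = -273 < 0  ⇒  outside

inside=no margin=-31721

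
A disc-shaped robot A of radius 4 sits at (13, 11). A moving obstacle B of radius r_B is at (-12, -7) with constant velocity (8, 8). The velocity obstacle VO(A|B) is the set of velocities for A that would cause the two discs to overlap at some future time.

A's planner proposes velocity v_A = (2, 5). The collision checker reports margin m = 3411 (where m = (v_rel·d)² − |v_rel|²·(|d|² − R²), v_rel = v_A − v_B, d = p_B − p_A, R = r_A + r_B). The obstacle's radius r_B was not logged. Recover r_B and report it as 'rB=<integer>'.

m = 3411
d = (-25, -18);  v_rel = (-6, -3),  |v_rel|² = 45
v_rel×d = (-6)·(-18) − (-3)·(-25) = 33
since m = R²·45 − 33²:  R² = (1089 + 3411) / 45 = 100
R = √100 = 10  ⇒  r_B = 10 − 4 = 6

rB=6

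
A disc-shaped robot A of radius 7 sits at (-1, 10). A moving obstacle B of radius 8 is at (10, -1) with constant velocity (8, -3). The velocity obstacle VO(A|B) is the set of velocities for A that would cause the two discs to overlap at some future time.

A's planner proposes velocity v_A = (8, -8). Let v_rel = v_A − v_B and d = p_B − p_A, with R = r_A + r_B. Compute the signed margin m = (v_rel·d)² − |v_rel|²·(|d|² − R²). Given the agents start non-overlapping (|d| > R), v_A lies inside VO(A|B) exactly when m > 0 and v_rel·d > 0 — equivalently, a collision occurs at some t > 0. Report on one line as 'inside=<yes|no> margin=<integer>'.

d = (11, -11),  |d|² = 242;  R = 7+8 = 15,  c = 242−15² = 17
v_rel = (0, -5),  |v_rel|² = 25;  v_rel·d = (0)·(11) + (-5)·(-11) = 55
25·t² − 110·t + 17 = 0  ⇒  m = 55² − 25·17 = 2600
m = 2600 > 0,  v_rel·d = 55 > 0  ⇒  inside

inside=yes margin=2600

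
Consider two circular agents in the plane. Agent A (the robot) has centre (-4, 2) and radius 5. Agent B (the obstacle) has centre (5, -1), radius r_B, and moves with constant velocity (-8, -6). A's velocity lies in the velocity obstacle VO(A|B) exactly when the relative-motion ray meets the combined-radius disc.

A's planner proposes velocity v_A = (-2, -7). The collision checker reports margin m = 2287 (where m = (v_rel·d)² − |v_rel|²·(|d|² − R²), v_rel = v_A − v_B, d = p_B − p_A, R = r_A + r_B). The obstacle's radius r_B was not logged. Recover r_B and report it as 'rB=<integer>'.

m = 2287
d = (9, -3);  v_rel = (6, -1),  |v_rel|² = 37
v_rel×d = (6)·(-3) − (-1)·(9) = -9
since m = R²·37 − (-9)²:  R² = (81 + 2287) / 37 = 64
R = √64 = 8  ⇒  r_B = 8 − 5 = 3

rB=3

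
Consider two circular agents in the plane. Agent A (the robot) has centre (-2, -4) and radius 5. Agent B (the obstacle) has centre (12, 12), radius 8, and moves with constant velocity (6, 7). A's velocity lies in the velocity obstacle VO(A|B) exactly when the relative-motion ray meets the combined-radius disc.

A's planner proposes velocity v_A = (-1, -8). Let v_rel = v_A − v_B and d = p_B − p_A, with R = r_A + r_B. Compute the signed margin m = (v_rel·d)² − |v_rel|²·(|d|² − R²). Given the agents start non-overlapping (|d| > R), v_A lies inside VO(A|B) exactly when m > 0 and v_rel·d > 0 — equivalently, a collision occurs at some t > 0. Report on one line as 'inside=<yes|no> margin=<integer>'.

d = (14, 16),  |d|² = 452;  R = 5+8 = 13,  c = 452−13² = 283
v_rel = (-7, -15),  |v_rel|² = 274;  v_rel·d = (-7)·(14) + (-15)·(16) = -338
274·t² + 676·t + 283 = 0  ⇒  m = (-338)² − 274·283 = 36702
m = 36702 > 0,  v_rel·d = -338 < 0  ⇒  outside

inside=no margin=36702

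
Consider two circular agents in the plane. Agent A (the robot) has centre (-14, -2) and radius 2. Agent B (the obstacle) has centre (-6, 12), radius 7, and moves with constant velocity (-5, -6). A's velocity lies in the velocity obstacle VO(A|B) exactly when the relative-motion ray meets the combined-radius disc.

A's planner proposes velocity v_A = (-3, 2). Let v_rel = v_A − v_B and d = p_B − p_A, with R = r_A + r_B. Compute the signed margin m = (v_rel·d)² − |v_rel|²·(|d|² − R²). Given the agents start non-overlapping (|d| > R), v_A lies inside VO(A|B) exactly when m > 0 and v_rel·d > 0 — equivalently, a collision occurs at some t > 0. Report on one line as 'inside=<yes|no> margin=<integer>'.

d = (8, 14),  |d|² = 260;  R = 2+7 = 9,  c = 260−9² = 179
v_rel = (2, 8),  |v_rel|² = 68;  v_rel·d = (2)·(8) + (8)·(14) = 128
68·t² − 256·t + 179 = 0  ⇒  m = 128² − 68·179 = 4212
m = 4212 > 0,  v_rel·d = 128 > 0  ⇒  inside

inside=yes margin=4212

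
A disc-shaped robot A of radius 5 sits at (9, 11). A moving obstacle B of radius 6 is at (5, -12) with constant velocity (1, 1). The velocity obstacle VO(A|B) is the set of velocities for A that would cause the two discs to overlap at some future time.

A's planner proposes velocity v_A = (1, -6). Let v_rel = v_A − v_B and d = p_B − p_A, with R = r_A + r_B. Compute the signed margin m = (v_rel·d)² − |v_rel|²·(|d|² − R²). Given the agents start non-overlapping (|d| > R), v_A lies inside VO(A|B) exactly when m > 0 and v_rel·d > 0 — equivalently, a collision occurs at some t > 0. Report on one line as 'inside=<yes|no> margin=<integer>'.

d = (-4, -23),  |d|² = 545;  R = 5+6 = 11,  c = 545−11² = 424
v_rel = (0, -7),  |v_rel|² = 49;  v_rel·d = (0)·(-4) + (-7)·(-23) = 161
49·t² − 322·t + 424 = 0  ⇒  m = 161² − 49·424 = 5145
m = 5145 > 0,  v_rel·d = 161 > 0  ⇒  inside

inside=yes margin=5145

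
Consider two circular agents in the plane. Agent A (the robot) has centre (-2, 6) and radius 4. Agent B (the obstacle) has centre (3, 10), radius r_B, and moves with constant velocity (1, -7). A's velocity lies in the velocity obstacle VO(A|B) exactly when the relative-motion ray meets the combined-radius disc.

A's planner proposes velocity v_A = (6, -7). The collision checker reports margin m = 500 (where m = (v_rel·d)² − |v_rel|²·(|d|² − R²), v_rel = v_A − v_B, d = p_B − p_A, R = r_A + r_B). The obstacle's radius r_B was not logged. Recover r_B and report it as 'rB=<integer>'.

m = 500
d = (5, 4);  v_rel = (5, 0),  |v_rel|² = 25
v_rel×d = (5)·(4) − (0)·(5) = 20
since m = R²·25 − 20²:  R² = (400 + 500) / 25 = 36
R = √36 = 6  ⇒  r_B = 6 − 4 = 2

rB=2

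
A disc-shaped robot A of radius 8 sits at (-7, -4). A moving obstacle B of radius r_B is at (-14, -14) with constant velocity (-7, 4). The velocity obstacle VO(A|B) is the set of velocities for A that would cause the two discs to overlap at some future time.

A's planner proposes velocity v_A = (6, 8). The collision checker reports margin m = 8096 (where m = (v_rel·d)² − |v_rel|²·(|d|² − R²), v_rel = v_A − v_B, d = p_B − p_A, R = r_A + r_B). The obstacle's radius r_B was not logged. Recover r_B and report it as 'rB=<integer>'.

m = 8096
d = (-7, -10);  v_rel = (13, 4),  |v_rel|² = 185
v_rel×d = (13)·(-10) − (4)·(-7) = -102
since m = R²·185 − (-102)²:  R² = (10404 + 8096) / 185 = 100
R = √100 = 10  ⇒  r_B = 10 − 8 = 2

rB=2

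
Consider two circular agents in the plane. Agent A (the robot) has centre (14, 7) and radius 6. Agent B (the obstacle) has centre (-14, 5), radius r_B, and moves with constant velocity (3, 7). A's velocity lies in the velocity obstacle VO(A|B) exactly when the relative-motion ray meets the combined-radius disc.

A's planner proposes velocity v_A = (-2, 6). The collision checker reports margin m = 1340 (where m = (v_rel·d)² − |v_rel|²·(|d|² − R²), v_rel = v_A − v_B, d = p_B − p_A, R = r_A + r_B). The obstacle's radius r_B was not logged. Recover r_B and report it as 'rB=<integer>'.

m = 1340
d = (-28, -2);  v_rel = (-5, -1),  |v_rel|² = 26
v_rel×d = (-5)·(-2) − (-1)·(-28) = -18
since m = R²·26 − (-18)²:  R² = (324 + 1340) / 26 = 64
R = √64 = 8  ⇒  r_B = 8 − 6 = 2

rB=2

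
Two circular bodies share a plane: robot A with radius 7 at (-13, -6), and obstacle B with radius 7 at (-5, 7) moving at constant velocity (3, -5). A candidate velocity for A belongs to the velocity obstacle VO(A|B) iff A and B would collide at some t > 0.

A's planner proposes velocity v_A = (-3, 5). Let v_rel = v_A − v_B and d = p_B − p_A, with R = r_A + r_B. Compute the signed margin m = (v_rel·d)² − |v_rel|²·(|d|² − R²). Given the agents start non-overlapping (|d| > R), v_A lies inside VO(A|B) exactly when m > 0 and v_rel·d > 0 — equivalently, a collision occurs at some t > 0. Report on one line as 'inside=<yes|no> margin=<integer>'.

d = (8, 13),  |d|² = 233;  R = 7+7 = 14,  c = 233−14² = 37
v_rel = (-6, 10),  |v_rel|² = 136;  v_rel·d = (-6)·(8) + (10)·(13) = 82
136·t² − 164·t + 37 = 0  ⇒  m = 82² − 136·37 = 1692
m = 1692 > 0,  v_rel·d = 82 > 0  ⇒  inside

inside=yes margin=1692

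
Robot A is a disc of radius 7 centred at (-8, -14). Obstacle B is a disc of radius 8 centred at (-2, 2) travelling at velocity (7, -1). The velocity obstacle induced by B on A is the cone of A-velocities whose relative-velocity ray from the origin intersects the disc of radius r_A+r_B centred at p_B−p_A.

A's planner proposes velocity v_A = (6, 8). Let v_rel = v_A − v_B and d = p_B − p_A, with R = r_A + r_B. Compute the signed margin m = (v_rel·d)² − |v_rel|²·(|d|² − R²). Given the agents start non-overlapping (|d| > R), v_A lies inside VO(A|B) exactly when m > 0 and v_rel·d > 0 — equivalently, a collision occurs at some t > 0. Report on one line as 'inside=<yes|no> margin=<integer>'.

d = (6, 16),  |d|² = 292;  R = 7+8 = 15,  c = 292−15² = 67
v_rel = (-1, 9),  |v_rel|² = 82;  v_rel·d = (-1)·(6) + (9)·(16) = 138
82·t² − 276·t + 67 = 0  ⇒  m = 138² − 82·67 = 13550
m = 13550 > 0,  v_rel·d = 138 > 0  ⇒  inside

inside=yes margin=13550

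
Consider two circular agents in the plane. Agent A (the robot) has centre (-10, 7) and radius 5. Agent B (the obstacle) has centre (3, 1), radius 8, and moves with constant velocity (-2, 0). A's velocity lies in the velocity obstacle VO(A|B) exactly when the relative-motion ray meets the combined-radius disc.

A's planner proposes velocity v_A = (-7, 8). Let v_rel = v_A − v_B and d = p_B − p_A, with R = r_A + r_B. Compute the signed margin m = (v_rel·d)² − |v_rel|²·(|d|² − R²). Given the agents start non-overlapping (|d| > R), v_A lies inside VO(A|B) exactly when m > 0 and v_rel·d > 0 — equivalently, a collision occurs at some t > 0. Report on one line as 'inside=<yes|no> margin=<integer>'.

d = (13, -6),  |d|² = 205;  R = 5+8 = 13,  c = 205−13² = 36
v_rel = (-5, 8),  |v_rel|² = 89;  v_rel·d = (-5)·(13) + (8)·(-6) = -113
89·t² + 226·t + 36 = 0  ⇒  m = (-113)² − 89·36 = 9565
m = 9565 > 0,  v_rel·d = -113 < 0  ⇒  outside

inside=no margin=9565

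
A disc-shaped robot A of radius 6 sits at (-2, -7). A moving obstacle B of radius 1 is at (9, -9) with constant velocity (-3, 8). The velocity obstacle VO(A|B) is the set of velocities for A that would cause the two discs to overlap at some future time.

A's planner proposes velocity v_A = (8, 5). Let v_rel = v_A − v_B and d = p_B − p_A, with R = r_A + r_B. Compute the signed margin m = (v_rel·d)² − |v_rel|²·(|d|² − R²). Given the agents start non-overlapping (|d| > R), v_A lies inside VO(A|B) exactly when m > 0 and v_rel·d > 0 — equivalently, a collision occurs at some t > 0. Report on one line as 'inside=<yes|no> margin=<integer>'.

d = (11, -2),  |d|² = 125;  R = 6+1 = 7,  c = 125−7² = 76
v_rel = (11, -3),  |v_rel|² = 130;  v_rel·d = (11)·(11) + (-3)·(-2) = 127
130·t² − 254·t + 76 = 0  ⇒  m = 127² − 130·76 = 6249
m = 6249 > 0,  v_rel·d = 127 > 0  ⇒  inside

inside=yes margin=6249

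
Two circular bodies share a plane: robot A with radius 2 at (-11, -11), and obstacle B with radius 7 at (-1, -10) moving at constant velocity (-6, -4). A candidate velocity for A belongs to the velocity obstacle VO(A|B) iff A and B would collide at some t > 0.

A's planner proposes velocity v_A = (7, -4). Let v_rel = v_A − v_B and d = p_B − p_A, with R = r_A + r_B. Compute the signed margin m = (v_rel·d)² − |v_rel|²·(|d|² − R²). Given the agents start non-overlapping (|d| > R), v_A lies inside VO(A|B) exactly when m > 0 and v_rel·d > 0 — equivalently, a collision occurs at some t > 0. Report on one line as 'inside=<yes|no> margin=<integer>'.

d = (10, 1),  |d|² = 101;  R = 2+7 = 9,  c = 101−9² = 20
v_rel = (13, 0),  |v_rel|² = 169;  v_rel·d = (13)·(10) + (0)·(1) = 130
169·t² − 260·t + 20 = 0  ⇒  m = 130² − 169·20 = 13520
m = 13520 > 0,  v_rel·d = 130 > 0  ⇒  inside

inside=yes margin=13520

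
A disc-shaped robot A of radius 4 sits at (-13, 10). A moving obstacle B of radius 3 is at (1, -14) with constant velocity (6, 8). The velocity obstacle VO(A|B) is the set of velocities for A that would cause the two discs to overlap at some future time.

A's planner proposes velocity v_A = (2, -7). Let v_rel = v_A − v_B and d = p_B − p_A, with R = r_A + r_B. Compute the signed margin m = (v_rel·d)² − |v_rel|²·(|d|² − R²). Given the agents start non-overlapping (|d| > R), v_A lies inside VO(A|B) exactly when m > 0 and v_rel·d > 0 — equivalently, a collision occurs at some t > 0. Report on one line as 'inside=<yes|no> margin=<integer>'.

d = (14, -24),  |d|² = 772;  R = 4+3 = 7,  c = 772−7² = 723
v_rel = (-4, -15),  |v_rel|² = 241;  v_rel·d = (-4)·(14) + (-15)·(-24) = 304
241·t² − 608·t + 723 = 0  ⇒  m = 304² − 241·723 = -81827
m = -81827 < 0,  v_rel·d = 304 > 0  ⇒  outside

inside=no margin=-81827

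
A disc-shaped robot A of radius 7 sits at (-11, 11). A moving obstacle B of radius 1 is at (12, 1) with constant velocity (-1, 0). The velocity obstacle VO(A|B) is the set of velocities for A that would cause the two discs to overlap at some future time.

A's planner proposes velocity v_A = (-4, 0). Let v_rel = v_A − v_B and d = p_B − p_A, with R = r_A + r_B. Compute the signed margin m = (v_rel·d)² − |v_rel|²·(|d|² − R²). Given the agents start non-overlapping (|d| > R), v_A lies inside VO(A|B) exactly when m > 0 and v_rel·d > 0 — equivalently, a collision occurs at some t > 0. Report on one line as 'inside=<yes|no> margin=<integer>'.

d = (23, -10),  |d|² = 629;  R = 7+1 = 8,  c = 629−8² = 565
v_rel = (-3, 0),  |v_rel|² = 9;  v_rel·d = (-3)·(23) + (0)·(-10) = -69
9·t² + 138·t + 565 = 0  ⇒  m = (-69)² − 9·565 = -324
m = -324 < 0,  v_rel·d = -69 < 0  ⇒  outside

inside=no margin=-324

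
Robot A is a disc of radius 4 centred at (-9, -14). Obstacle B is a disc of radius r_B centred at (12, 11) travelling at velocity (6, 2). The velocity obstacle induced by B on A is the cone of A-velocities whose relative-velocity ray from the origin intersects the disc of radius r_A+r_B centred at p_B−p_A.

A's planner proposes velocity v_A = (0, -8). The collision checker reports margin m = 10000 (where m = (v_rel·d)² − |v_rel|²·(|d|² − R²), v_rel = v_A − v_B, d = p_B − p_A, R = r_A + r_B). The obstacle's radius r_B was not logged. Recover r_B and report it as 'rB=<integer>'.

m = 10000
d = (21, 25);  v_rel = (-6, -10),  |v_rel|² = 136
v_rel×d = (-6)·(25) − (-10)·(21) = 60
since m = R²·136 − 60²:  R² = (3600 + 10000) / 136 = 100
R = √100 = 10  ⇒  r_B = 10 − 4 = 6

rB=6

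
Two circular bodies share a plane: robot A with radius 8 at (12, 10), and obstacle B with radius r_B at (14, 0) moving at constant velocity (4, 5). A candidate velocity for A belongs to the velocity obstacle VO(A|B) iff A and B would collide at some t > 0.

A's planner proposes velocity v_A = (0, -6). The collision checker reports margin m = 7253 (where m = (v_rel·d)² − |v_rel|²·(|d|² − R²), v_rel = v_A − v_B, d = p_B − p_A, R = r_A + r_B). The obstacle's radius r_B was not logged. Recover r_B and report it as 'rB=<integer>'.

m = 7253
d = (2, -10);  v_rel = (-4, -11),  |v_rel|² = 137
v_rel×d = (-4)·(-10) − (-11)·(2) = 62
since m = R²·137 − 62²:  R² = (3844 + 7253) / 137 = 81
R = √81 = 9  ⇒  r_B = 9 − 8 = 1

rB=1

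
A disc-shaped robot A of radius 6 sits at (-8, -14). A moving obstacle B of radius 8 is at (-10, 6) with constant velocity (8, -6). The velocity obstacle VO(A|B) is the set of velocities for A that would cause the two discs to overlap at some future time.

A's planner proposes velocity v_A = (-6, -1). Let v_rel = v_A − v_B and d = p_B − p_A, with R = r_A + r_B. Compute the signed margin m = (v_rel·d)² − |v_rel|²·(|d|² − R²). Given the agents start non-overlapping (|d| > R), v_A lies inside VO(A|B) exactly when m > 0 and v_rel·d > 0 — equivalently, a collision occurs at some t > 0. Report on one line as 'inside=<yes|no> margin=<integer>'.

d = (-2, 20),  |d|² = 404;  R = 6+8 = 14,  c = 404−14² = 208
v_rel = (-14, 5),  |v_rel|² = 221;  v_rel·d = (-14)·(-2) + (5)·(20) = 128
221·t² − 256·t + 208 = 0  ⇒  m = 128² − 221·208 = -29584
m = -29584 < 0,  v_rel·d = 128 > 0  ⇒  outside

inside=no margin=-29584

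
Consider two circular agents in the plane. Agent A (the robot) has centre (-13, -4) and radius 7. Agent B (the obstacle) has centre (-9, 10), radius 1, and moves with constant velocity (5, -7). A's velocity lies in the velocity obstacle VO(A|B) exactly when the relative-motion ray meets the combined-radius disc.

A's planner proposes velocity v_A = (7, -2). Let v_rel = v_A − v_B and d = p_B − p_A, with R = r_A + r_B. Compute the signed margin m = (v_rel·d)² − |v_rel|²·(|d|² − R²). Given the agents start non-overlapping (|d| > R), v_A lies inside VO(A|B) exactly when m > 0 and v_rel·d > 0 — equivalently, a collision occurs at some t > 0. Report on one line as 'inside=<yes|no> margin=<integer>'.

d = (4, 14),  |d|² = 212;  R = 7+1 = 8,  c = 212−8² = 148
v_rel = (2, 5),  |v_rel|² = 29;  v_rel·d = (2)·(4) + (5)·(14) = 78
29·t² − 156·t + 148 = 0  ⇒  m = 78² − 29·148 = 1792
m = 1792 > 0,  v_rel·d = 78 > 0  ⇒  inside

inside=yes margin=1792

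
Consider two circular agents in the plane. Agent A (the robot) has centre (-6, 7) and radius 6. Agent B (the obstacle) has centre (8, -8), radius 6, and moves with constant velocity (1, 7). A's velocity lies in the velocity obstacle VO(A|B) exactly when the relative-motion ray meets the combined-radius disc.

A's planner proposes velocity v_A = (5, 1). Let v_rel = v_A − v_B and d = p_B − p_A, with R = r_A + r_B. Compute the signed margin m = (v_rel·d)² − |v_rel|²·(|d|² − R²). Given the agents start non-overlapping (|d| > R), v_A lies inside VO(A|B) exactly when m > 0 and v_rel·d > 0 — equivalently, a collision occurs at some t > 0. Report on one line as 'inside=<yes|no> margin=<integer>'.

d = (14, -15),  |d|² = 421;  R = 6+6 = 12,  c = 421−12² = 277
v_rel = (4, -6),  |v_rel|² = 52;  v_rel·d = (4)·(14) + (-6)·(-15) = 146
52·t² − 292·t + 277 = 0  ⇒  m = 146² − 52·277 = 6912
m = 6912 > 0,  v_rel·d = 146 > 0  ⇒  inside

inside=yes margin=6912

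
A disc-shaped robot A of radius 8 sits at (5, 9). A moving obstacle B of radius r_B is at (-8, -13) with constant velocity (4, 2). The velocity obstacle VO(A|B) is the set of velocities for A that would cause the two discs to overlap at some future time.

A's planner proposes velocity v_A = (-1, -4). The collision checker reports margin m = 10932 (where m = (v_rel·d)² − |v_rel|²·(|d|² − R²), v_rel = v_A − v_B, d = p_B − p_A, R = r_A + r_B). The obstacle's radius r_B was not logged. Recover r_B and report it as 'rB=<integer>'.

m = 10932
d = (-13, -22);  v_rel = (-5, -6),  |v_rel|² = 61
v_rel×d = (-5)·(-22) − (-6)·(-13) = 32
since m = R²·61 − 32²:  R² = (1024 + 10932) / 61 = 196
R = √196 = 14  ⇒  r_B = 14 − 8 = 6

rB=6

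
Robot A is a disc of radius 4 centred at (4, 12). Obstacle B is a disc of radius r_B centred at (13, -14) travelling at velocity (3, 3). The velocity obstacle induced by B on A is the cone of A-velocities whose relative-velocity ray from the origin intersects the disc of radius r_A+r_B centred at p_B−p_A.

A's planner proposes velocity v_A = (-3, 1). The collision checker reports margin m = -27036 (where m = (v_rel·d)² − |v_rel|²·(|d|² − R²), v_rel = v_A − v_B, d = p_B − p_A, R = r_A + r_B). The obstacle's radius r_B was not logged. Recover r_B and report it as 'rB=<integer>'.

m = -27036
d = (9, -26);  v_rel = (-6, -2),  |v_rel|² = 40
v_rel×d = (-6)·(-26) − (-2)·(9) = 174
since m = R²·40 − 174²:  R² = (30276 + -27036) / 40 = 81
R = √81 = 9  ⇒  r_B = 9 − 4 = 5

rB=5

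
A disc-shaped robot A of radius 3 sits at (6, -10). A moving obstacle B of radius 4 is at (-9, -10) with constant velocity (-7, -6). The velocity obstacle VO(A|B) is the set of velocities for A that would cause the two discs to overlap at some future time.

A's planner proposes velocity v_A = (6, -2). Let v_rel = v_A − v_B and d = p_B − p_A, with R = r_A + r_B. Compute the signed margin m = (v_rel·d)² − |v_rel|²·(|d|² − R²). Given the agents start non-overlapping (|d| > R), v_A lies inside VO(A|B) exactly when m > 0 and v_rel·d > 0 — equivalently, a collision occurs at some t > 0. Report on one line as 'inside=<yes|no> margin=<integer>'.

d = (-15, 0),  |d|² = 225;  R = 3+4 = 7,  c = 225−7² = 176
v_rel = (13, 4),  |v_rel|² = 185;  v_rel·d = (13)·(-15) + (4)·(0) = -195
185·t² + 390·t + 176 = 0  ⇒  m = (-195)² − 185·176 = 5465
m = 5465 > 0,  v_rel·d = -195 < 0  ⇒  outside

inside=no margin=5465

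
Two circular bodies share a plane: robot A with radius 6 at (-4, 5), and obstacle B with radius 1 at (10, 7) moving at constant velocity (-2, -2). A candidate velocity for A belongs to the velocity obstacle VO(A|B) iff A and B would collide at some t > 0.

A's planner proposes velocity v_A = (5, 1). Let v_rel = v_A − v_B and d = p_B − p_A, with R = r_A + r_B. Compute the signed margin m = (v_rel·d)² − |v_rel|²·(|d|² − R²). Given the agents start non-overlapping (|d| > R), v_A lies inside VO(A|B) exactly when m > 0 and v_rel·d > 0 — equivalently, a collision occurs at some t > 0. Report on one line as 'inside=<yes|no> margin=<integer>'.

d = (14, 2),  |d|² = 200;  R = 6+1 = 7,  c = 200−7² = 151
v_rel = (7, 3),  |v_rel|² = 58;  v_rel·d = (7)·(14) + (3)·(2) = 104
58·t² − 208·t + 151 = 0  ⇒  m = 104² − 58·151 = 2058
m = 2058 > 0,  v_rel·d = 104 > 0  ⇒  inside

inside=yes margin=2058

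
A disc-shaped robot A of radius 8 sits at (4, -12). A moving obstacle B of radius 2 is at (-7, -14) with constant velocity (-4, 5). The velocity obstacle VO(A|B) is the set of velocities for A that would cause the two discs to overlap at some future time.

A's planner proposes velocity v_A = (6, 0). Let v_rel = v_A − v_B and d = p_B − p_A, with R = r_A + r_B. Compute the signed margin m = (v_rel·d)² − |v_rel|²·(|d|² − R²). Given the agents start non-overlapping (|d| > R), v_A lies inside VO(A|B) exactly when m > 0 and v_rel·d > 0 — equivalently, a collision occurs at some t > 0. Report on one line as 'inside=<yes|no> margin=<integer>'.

d = (-11, -2),  |d|² = 125;  R = 8+2 = 10,  c = 125−10² = 25
v_rel = (10, -5),  |v_rel|² = 125;  v_rel·d = (10)·(-11) + (-5)·(-2) = -100
125·t² + 200·t + 25 = 0  ⇒  m = (-100)² − 125·25 = 6875
m = 6875 > 0,  v_rel·d = -100 < 0  ⇒  outside

inside=no margin=6875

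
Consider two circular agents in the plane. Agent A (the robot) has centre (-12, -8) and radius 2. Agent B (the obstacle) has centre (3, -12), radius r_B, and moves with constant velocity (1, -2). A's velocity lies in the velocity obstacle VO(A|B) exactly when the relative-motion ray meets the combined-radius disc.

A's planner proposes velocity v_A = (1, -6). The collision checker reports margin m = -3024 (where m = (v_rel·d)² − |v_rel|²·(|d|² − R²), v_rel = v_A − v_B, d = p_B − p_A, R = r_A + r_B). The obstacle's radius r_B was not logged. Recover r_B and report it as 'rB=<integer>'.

m = -3024
d = (15, -4);  v_rel = (0, -4),  |v_rel|² = 16
v_rel×d = (0)·(-4) − (-4)·(15) = 60
since m = R²·16 − 60²:  R² = (3600 + -3024) / 16 = 36
R = √36 = 6  ⇒  r_B = 6 − 2 = 4

rB=4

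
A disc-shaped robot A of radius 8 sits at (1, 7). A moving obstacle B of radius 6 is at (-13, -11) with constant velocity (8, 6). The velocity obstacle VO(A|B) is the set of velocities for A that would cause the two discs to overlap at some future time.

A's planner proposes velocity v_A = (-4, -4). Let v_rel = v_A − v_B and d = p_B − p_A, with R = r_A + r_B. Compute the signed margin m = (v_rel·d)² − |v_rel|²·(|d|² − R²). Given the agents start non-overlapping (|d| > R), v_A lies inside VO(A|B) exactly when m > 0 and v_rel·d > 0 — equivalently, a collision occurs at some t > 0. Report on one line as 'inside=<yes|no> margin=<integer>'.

d = (-14, -18),  |d|² = 520;  R = 8+6 = 14,  c = 520−14² = 324
v_rel = (-12, -10),  |v_rel|² = 244;  v_rel·d = (-12)·(-14) + (-10)·(-18) = 348
244·t² − 696·t + 324 = 0  ⇒  m = 348² − 244·324 = 42048
m = 42048 > 0,  v_rel·d = 348 > 0  ⇒  inside

inside=yes margin=42048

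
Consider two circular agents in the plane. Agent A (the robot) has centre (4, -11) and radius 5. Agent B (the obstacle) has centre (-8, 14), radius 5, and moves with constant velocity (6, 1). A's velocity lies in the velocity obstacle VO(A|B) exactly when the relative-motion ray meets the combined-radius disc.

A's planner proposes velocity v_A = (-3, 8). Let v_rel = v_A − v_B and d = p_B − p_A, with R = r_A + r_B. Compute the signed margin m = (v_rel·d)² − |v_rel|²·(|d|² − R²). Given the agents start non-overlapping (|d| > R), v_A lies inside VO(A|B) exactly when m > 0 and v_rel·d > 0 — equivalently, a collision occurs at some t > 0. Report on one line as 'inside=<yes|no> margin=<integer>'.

d = (-12, 25),  |d|² = 769;  R = 5+5 = 10,  c = 769−10² = 669
v_rel = (-9, 7),  |v_rel|² = 130;  v_rel·d = (-9)·(-12) + (7)·(25) = 283
130·t² − 566·t + 669 = 0  ⇒  m = 283² − 130·669 = -6881
m = -6881 < 0,  v_rel·d = 283 > 0  ⇒  outside

inside=no margin=-6881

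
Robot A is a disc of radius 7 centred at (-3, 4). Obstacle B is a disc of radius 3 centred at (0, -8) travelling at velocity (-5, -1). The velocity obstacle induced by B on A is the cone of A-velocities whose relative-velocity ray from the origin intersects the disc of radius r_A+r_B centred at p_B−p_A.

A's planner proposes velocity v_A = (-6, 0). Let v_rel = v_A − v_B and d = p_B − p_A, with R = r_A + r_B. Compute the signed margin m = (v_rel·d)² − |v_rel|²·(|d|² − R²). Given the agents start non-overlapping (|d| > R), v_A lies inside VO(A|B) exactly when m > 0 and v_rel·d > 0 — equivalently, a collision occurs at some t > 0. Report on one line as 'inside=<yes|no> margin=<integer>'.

d = (3, -12),  |d|² = 153;  R = 7+3 = 10,  c = 153−10² = 53
v_rel = (-1, 1),  |v_rel|² = 2;  v_rel·d = (-1)·(3) + (1)·(-12) = -15
2·t² + 30·t + 53 = 0  ⇒  m = (-15)² − 2·53 = 119
m = 119 > 0,  v_rel·d = -15 < 0  ⇒  outside

inside=no margin=119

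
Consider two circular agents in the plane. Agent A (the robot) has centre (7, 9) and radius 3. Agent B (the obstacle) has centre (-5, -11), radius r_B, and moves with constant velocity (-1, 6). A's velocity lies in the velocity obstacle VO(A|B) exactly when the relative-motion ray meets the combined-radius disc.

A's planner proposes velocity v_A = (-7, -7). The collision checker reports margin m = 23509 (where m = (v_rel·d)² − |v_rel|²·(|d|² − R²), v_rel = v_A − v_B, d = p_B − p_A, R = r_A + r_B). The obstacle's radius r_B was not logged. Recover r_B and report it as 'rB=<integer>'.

m = 23509
d = (-12, -20);  v_rel = (-6, -13),  |v_rel|² = 205
v_rel×d = (-6)·(-20) − (-13)·(-12) = -36
since m = R²·205 − (-36)²:  R² = (1296 + 23509) / 205 = 121
R = √121 = 11  ⇒  r_B = 11 − 3 = 8

rB=8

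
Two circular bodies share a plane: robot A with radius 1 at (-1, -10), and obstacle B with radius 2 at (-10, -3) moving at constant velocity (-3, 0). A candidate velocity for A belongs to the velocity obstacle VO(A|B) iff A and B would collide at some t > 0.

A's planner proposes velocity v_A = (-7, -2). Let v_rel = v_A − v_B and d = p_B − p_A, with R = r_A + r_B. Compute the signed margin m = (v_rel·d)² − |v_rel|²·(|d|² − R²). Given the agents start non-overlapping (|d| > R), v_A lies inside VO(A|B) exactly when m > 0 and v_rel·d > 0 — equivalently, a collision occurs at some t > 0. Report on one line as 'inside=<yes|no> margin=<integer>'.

d = (-9, 7),  |d|² = 130;  R = 1+2 = 3,  c = 130−3² = 121
v_rel = (-4, -2),  |v_rel|² = 20;  v_rel·d = (-4)·(-9) + (-2)·(7) = 22
20·t² − 44·t + 121 = 0  ⇒  m = 22² − 20·121 = -1936
m = -1936 < 0,  v_rel·d = 22 > 0  ⇒  outside

inside=no margin=-1936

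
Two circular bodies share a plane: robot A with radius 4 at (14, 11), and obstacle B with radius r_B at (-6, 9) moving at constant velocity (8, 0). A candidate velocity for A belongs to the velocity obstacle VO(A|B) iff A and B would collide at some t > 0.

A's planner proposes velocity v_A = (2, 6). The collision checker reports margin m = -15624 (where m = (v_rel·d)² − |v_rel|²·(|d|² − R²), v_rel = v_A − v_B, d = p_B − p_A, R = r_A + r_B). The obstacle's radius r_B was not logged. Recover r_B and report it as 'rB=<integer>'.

m = -15624
d = (-20, -2);  v_rel = (-6, 6),  |v_rel|² = 72
v_rel×d = (-6)·(-2) − (6)·(-20) = 132
since m = R²·72 − 132²:  R² = (17424 + -15624) / 72 = 25
R = √25 = 5  ⇒  r_B = 5 − 4 = 1

rB=1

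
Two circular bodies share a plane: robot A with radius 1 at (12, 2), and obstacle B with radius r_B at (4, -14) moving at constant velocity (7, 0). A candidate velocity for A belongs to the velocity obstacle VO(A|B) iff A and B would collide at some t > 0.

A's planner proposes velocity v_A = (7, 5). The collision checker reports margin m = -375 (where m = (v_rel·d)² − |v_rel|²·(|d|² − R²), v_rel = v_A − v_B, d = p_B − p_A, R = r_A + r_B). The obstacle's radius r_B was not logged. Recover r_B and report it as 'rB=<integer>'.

m = -375
d = (-8, -16);  v_rel = (0, 5),  |v_rel|² = 25
v_rel×d = (0)·(-16) − (5)·(-8) = 40
since m = R²·25 − 40²:  R² = (1600 + -375) / 25 = 49
R = √49 = 7  ⇒  r_B = 7 − 1 = 6

rB=6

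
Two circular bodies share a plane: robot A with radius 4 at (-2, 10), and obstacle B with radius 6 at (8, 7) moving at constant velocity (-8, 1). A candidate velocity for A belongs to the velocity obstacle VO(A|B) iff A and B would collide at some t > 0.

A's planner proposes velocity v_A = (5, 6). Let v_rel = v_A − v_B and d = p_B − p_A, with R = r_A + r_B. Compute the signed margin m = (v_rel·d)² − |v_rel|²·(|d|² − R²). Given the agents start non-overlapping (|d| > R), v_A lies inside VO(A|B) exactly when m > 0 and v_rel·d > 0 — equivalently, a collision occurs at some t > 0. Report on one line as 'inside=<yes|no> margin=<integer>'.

d = (10, -3),  |d|² = 109;  R = 4+6 = 10,  c = 109−10² = 9
v_rel = (13, 5),  |v_rel|² = 194;  v_rel·d = (13)·(10) + (5)·(-3) = 115
194·t² − 230·t + 9 = 0  ⇒  m = 115² − 194·9 = 11479
m = 11479 > 0,  v_rel·d = 115 > 0  ⇒  inside

inside=yes margin=11479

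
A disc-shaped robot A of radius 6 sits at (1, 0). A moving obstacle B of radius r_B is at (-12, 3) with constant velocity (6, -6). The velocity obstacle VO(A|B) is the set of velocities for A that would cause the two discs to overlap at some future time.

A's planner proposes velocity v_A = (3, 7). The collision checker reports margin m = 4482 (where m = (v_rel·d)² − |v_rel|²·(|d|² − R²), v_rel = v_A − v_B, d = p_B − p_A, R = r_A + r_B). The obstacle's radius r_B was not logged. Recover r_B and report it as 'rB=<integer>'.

m = 4482
d = (-13, 3);  v_rel = (-3, 13),  |v_rel|² = 178
v_rel×d = (-3)·(3) − (13)·(-13) = 160
since m = R²·178 − 160²:  R² = (25600 + 4482) / 178 = 169
R = √169 = 13  ⇒  r_B = 13 − 6 = 7

rB=7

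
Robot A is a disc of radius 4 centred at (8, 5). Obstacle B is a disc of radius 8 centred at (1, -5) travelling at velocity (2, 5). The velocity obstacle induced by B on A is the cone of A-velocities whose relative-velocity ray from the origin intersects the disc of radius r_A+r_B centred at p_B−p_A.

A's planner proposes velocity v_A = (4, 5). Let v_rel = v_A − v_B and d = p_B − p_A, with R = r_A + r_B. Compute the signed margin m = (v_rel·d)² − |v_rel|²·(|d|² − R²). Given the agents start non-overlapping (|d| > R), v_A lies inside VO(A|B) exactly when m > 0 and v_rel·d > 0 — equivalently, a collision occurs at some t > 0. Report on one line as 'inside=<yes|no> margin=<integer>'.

d = (-7, -10),  |d|² = 149;  R = 4+8 = 12,  c = 149−12² = 5
v_rel = (2, 0),  |v_rel|² = 4;  v_rel·d = (2)·(-7) + (0)·(-10) = -14
4·t² + 28·t + 5 = 0  ⇒  m = (-14)² − 4·5 = 176
m = 176 > 0,  v_rel·d = -14 < 0  ⇒  outside

inside=no margin=176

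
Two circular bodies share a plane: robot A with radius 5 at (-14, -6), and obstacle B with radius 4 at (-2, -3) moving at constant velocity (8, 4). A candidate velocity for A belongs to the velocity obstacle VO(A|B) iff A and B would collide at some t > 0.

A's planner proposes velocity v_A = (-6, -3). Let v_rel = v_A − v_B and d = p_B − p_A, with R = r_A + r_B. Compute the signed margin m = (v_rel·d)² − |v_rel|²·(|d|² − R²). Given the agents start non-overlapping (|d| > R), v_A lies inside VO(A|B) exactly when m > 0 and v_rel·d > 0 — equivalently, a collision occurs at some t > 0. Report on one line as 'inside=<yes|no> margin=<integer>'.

d = (12, 3),  |d|² = 153;  R = 5+4 = 9,  c = 153−9² = 72
v_rel = (-14, -7),  |v_rel|² = 245;  v_rel·d = (-14)·(12) + (-7)·(3) = -189
245·t² + 378·t + 72 = 0  ⇒  m = (-189)² − 245·72 = 18081
m = 18081 > 0,  v_rel·d = -189 < 0  ⇒  outside

inside=no margin=18081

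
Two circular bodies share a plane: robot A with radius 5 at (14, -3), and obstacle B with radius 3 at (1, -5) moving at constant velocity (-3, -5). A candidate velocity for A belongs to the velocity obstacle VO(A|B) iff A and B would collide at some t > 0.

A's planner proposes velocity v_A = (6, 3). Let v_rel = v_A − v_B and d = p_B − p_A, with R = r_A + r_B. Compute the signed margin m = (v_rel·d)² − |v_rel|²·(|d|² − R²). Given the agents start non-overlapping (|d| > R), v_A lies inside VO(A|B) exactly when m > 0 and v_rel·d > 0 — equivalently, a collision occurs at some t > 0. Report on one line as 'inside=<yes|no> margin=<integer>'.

d = (-13, -2),  |d|² = 173;  R = 5+3 = 8,  c = 173−8² = 109
v_rel = (9, 8),  |v_rel|² = 145;  v_rel·d = (9)·(-13) + (8)·(-2) = -133
145·t² + 266·t + 109 = 0  ⇒  m = (-133)² − 145·109 = 1884
m = 1884 > 0,  v_rel·d = -133 < 0  ⇒  outside

inside=no margin=1884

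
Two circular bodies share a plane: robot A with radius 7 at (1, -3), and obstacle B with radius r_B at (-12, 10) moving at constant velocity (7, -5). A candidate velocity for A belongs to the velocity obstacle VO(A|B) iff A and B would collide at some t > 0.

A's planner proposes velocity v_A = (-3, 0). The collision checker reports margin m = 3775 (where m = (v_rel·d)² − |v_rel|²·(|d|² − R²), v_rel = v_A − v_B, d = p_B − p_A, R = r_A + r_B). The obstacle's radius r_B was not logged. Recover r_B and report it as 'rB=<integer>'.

m = 3775
d = (-13, 13);  v_rel = (-10, 5),  |v_rel|² = 125
v_rel×d = (-10)·(13) − (5)·(-13) = -65
since m = R²·125 − (-65)²:  R² = (4225 + 3775) / 125 = 64
R = √64 = 8  ⇒  r_B = 8 − 7 = 1

rB=1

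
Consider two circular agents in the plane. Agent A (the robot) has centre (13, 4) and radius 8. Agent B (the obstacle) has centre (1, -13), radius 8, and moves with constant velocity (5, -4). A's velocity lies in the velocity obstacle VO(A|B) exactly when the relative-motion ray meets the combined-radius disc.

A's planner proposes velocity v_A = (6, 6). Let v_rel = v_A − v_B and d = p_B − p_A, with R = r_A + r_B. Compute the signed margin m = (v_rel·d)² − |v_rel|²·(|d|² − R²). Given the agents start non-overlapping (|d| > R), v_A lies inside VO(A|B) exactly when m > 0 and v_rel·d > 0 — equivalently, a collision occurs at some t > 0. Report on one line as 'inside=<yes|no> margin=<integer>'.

d = (-12, -17),  |d|² = 433;  R = 8+8 = 16,  c = 433−16² = 177
v_rel = (1, 10),  |v_rel|² = 101;  v_rel·d = (1)·(-12) + (10)·(-17) = -182
101·t² + 364·t + 177 = 0  ⇒  m = (-182)² − 101·177 = 15247
m = 15247 > 0,  v_rel·d = -182 < 0  ⇒  outside

inside=no margin=15247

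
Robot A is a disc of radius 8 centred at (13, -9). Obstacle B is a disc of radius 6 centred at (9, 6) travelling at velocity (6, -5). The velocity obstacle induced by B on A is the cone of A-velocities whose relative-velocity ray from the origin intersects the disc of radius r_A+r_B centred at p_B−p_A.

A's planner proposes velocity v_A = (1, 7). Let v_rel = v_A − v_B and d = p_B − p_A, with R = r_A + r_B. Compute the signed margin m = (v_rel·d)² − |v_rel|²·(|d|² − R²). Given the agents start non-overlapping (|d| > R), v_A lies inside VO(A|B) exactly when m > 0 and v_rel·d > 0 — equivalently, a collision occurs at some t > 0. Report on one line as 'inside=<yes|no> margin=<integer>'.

d = (-4, 15),  |d|² = 241;  R = 8+6 = 14,  c = 241−14² = 45
v_rel = (-5, 12),  |v_rel|² = 169;  v_rel·d = (-5)·(-4) + (12)·(15) = 200
169·t² − 400·t + 45 = 0  ⇒  m = 200² − 169·45 = 32395
m = 32395 > 0,  v_rel·d = 200 > 0  ⇒  inside

inside=yes margin=32395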